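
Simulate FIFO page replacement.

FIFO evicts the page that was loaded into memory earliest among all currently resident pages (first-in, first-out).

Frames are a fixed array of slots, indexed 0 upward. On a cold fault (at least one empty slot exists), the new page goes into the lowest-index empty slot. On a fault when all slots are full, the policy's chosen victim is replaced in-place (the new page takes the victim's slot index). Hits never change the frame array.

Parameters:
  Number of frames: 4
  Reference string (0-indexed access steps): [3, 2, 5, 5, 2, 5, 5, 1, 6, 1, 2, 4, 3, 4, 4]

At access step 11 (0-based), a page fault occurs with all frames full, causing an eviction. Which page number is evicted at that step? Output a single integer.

Step 0: ref 3 -> FAULT, frames=[3,-,-,-]
Step 1: ref 2 -> FAULT, frames=[3,2,-,-]
Step 2: ref 5 -> FAULT, frames=[3,2,5,-]
Step 3: ref 5 -> HIT, frames=[3,2,5,-]
Step 4: ref 2 -> HIT, frames=[3,2,5,-]
Step 5: ref 5 -> HIT, frames=[3,2,5,-]
Step 6: ref 5 -> HIT, frames=[3,2,5,-]
Step 7: ref 1 -> FAULT, frames=[3,2,5,1]
Step 8: ref 6 -> FAULT, evict 3, frames=[6,2,5,1]
Step 9: ref 1 -> HIT, frames=[6,2,5,1]
Step 10: ref 2 -> HIT, frames=[6,2,5,1]
Step 11: ref 4 -> FAULT, evict 2, frames=[6,4,5,1]
At step 11: evicted page 2

Answer: 2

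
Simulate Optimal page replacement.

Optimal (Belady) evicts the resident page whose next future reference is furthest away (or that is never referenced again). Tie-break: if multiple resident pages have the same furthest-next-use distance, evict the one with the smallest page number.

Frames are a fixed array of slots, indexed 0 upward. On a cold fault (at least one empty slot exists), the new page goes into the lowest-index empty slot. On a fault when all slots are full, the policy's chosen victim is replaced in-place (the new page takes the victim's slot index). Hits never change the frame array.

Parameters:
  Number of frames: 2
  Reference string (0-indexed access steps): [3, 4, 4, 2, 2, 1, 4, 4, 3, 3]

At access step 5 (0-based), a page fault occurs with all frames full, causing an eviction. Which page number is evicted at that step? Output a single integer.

Step 0: ref 3 -> FAULT, frames=[3,-]
Step 1: ref 4 -> FAULT, frames=[3,4]
Step 2: ref 4 -> HIT, frames=[3,4]
Step 3: ref 2 -> FAULT, evict 3, frames=[2,4]
Step 4: ref 2 -> HIT, frames=[2,4]
Step 5: ref 1 -> FAULT, evict 2, frames=[1,4]
At step 5: evicted page 2

Answer: 2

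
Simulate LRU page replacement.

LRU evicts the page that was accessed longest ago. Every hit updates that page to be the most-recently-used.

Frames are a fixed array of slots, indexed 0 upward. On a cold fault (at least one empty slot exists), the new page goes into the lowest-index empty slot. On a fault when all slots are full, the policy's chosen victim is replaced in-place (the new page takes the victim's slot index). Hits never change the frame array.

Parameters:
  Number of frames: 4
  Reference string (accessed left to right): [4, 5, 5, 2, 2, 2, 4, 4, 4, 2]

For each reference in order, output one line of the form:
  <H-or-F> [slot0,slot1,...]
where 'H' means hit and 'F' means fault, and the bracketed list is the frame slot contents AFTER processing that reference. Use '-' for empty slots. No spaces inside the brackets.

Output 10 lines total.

F [4,-,-,-]
F [4,5,-,-]
H [4,5,-,-]
F [4,5,2,-]
H [4,5,2,-]
H [4,5,2,-]
H [4,5,2,-]
H [4,5,2,-]
H [4,5,2,-]
H [4,5,2,-]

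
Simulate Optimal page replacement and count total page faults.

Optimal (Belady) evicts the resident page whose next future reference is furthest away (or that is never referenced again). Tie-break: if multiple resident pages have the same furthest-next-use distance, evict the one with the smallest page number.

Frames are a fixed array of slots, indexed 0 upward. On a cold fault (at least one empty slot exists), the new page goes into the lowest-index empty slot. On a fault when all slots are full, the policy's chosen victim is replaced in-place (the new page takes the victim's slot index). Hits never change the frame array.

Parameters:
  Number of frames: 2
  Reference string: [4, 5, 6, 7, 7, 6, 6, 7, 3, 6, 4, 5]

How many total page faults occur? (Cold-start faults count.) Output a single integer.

Step 0: ref 4 → FAULT, frames=[4,-]
Step 1: ref 5 → FAULT, frames=[4,5]
Step 2: ref 6 → FAULT (evict 5), frames=[4,6]
Step 3: ref 7 → FAULT (evict 4), frames=[7,6]
Step 4: ref 7 → HIT, frames=[7,6]
Step 5: ref 6 → HIT, frames=[7,6]
Step 6: ref 6 → HIT, frames=[7,6]
Step 7: ref 7 → HIT, frames=[7,6]
Step 8: ref 3 → FAULT (evict 7), frames=[3,6]
Step 9: ref 6 → HIT, frames=[3,6]
Step 10: ref 4 → FAULT (evict 3), frames=[4,6]
Step 11: ref 5 → FAULT (evict 4), frames=[5,6]
Total faults: 7

Answer: 7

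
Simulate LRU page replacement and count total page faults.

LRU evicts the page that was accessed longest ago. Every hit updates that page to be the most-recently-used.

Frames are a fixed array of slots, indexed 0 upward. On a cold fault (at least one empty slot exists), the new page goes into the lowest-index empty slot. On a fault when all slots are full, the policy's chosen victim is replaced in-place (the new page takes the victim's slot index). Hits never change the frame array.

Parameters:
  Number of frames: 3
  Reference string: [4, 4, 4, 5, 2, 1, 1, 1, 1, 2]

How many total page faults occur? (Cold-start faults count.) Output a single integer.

Answer: 4

Derivation:
Step 0: ref 4 → FAULT, frames=[4,-,-]
Step 1: ref 4 → HIT, frames=[4,-,-]
Step 2: ref 4 → HIT, frames=[4,-,-]
Step 3: ref 5 → FAULT, frames=[4,5,-]
Step 4: ref 2 → FAULT, frames=[4,5,2]
Step 5: ref 1 → FAULT (evict 4), frames=[1,5,2]
Step 6: ref 1 → HIT, frames=[1,5,2]
Step 7: ref 1 → HIT, frames=[1,5,2]
Step 8: ref 1 → HIT, frames=[1,5,2]
Step 9: ref 2 → HIT, frames=[1,5,2]
Total faults: 4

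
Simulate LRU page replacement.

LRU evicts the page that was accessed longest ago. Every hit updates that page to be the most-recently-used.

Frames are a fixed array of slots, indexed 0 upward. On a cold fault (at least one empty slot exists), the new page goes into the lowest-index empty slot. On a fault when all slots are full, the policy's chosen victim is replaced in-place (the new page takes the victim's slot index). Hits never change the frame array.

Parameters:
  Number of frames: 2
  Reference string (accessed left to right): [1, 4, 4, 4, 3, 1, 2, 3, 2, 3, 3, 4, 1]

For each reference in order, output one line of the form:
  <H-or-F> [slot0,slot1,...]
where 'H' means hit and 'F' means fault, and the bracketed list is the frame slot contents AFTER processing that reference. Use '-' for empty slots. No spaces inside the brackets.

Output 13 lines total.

F [1,-]
F [1,4]
H [1,4]
H [1,4]
F [3,4]
F [3,1]
F [2,1]
F [2,3]
H [2,3]
H [2,3]
H [2,3]
F [4,3]
F [4,1]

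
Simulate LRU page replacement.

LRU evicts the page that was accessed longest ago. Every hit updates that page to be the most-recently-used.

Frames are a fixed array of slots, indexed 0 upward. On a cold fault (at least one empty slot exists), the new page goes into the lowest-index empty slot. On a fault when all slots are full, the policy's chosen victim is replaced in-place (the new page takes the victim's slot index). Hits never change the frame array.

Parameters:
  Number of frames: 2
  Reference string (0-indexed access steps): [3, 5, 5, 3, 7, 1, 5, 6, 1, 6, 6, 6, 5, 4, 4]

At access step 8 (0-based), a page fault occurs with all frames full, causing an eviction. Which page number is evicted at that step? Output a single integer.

Answer: 5

Derivation:
Step 0: ref 3 -> FAULT, frames=[3,-]
Step 1: ref 5 -> FAULT, frames=[3,5]
Step 2: ref 5 -> HIT, frames=[3,5]
Step 3: ref 3 -> HIT, frames=[3,5]
Step 4: ref 7 -> FAULT, evict 5, frames=[3,7]
Step 5: ref 1 -> FAULT, evict 3, frames=[1,7]
Step 6: ref 5 -> FAULT, evict 7, frames=[1,5]
Step 7: ref 6 -> FAULT, evict 1, frames=[6,5]
Step 8: ref 1 -> FAULT, evict 5, frames=[6,1]
At step 8: evicted page 5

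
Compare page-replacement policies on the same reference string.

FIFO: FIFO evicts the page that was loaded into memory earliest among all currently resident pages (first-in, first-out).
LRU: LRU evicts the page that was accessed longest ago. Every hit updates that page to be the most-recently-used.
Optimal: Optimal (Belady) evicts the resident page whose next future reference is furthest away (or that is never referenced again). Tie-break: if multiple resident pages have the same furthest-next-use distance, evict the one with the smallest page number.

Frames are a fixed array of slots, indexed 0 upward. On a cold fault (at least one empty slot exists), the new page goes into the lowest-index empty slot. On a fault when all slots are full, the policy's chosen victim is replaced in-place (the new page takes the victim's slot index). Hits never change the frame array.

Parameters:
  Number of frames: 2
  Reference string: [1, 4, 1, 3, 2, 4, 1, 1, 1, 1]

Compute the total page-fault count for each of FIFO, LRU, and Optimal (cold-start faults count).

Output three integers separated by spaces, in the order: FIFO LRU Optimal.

Answer: 6 6 5

Derivation:
--- FIFO ---
  step 0: ref 1 -> FAULT, frames=[1,-] (faults so far: 1)
  step 1: ref 4 -> FAULT, frames=[1,4] (faults so far: 2)
  step 2: ref 1 -> HIT, frames=[1,4] (faults so far: 2)
  step 3: ref 3 -> FAULT, evict 1, frames=[3,4] (faults so far: 3)
  step 4: ref 2 -> FAULT, evict 4, frames=[3,2] (faults so far: 4)
  step 5: ref 4 -> FAULT, evict 3, frames=[4,2] (faults so far: 5)
  step 6: ref 1 -> FAULT, evict 2, frames=[4,1] (faults so far: 6)
  step 7: ref 1 -> HIT, frames=[4,1] (faults so far: 6)
  step 8: ref 1 -> HIT, frames=[4,1] (faults so far: 6)
  step 9: ref 1 -> HIT, frames=[4,1] (faults so far: 6)
  FIFO total faults: 6
--- LRU ---
  step 0: ref 1 -> FAULT, frames=[1,-] (faults so far: 1)
  step 1: ref 4 -> FAULT, frames=[1,4] (faults so far: 2)
  step 2: ref 1 -> HIT, frames=[1,4] (faults so far: 2)
  step 3: ref 3 -> FAULT, evict 4, frames=[1,3] (faults so far: 3)
  step 4: ref 2 -> FAULT, evict 1, frames=[2,3] (faults so far: 4)
  step 5: ref 4 -> FAULT, evict 3, frames=[2,4] (faults so far: 5)
  step 6: ref 1 -> FAULT, evict 2, frames=[1,4] (faults so far: 6)
  step 7: ref 1 -> HIT, frames=[1,4] (faults so far: 6)
  step 8: ref 1 -> HIT, frames=[1,4] (faults so far: 6)
  step 9: ref 1 -> HIT, frames=[1,4] (faults so far: 6)
  LRU total faults: 6
--- Optimal ---
  step 0: ref 1 -> FAULT, frames=[1,-] (faults so far: 1)
  step 1: ref 4 -> FAULT, frames=[1,4] (faults so far: 2)
  step 2: ref 1 -> HIT, frames=[1,4] (faults so far: 2)
  step 3: ref 3 -> FAULT, evict 1, frames=[3,4] (faults so far: 3)
  step 4: ref 2 -> FAULT, evict 3, frames=[2,4] (faults so far: 4)
  step 5: ref 4 -> HIT, frames=[2,4] (faults so far: 4)
  step 6: ref 1 -> FAULT, evict 2, frames=[1,4] (faults so far: 5)
  step 7: ref 1 -> HIT, frames=[1,4] (faults so far: 5)
  step 8: ref 1 -> HIT, frames=[1,4] (faults so far: 5)
  step 9: ref 1 -> HIT, frames=[1,4] (faults so far: 5)
  Optimal total faults: 5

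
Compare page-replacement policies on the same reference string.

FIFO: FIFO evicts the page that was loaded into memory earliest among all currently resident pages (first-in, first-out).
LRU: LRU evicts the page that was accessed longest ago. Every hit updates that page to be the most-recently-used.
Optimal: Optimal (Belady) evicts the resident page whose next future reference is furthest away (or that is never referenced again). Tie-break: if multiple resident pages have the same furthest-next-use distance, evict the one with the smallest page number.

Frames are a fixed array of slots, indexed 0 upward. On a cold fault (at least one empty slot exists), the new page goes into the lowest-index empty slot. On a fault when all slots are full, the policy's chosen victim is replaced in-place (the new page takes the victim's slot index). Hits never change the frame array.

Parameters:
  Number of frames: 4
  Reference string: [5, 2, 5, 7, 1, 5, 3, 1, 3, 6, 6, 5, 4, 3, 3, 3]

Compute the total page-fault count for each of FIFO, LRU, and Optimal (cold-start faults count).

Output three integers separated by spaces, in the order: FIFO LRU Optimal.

Answer: 8 7 7

Derivation:
--- FIFO ---
  step 0: ref 5 -> FAULT, frames=[5,-,-,-] (faults so far: 1)
  step 1: ref 2 -> FAULT, frames=[5,2,-,-] (faults so far: 2)
  step 2: ref 5 -> HIT, frames=[5,2,-,-] (faults so far: 2)
  step 3: ref 7 -> FAULT, frames=[5,2,7,-] (faults so far: 3)
  step 4: ref 1 -> FAULT, frames=[5,2,7,1] (faults so far: 4)
  step 5: ref 5 -> HIT, frames=[5,2,7,1] (faults so far: 4)
  step 6: ref 3 -> FAULT, evict 5, frames=[3,2,7,1] (faults so far: 5)
  step 7: ref 1 -> HIT, frames=[3,2,7,1] (faults so far: 5)
  step 8: ref 3 -> HIT, frames=[3,2,7,1] (faults so far: 5)
  step 9: ref 6 -> FAULT, evict 2, frames=[3,6,7,1] (faults so far: 6)
  step 10: ref 6 -> HIT, frames=[3,6,7,1] (faults so far: 6)
  step 11: ref 5 -> FAULT, evict 7, frames=[3,6,5,1] (faults so far: 7)
  step 12: ref 4 -> FAULT, evict 1, frames=[3,6,5,4] (faults so far: 8)
  step 13: ref 3 -> HIT, frames=[3,6,5,4] (faults so far: 8)
  step 14: ref 3 -> HIT, frames=[3,6,5,4] (faults so far: 8)
  step 15: ref 3 -> HIT, frames=[3,6,5,4] (faults so far: 8)
  FIFO total faults: 8
--- LRU ---
  step 0: ref 5 -> FAULT, frames=[5,-,-,-] (faults so far: 1)
  step 1: ref 2 -> FAULT, frames=[5,2,-,-] (faults so far: 2)
  step 2: ref 5 -> HIT, frames=[5,2,-,-] (faults so far: 2)
  step 3: ref 7 -> FAULT, frames=[5,2,7,-] (faults so far: 3)
  step 4: ref 1 -> FAULT, frames=[5,2,7,1] (faults so far: 4)
  step 5: ref 5 -> HIT, frames=[5,2,7,1] (faults so far: 4)
  step 6: ref 3 -> FAULT, evict 2, frames=[5,3,7,1] (faults so far: 5)
  step 7: ref 1 -> HIT, frames=[5,3,7,1] (faults so far: 5)
  step 8: ref 3 -> HIT, frames=[5,3,7,1] (faults so far: 5)
  step 9: ref 6 -> FAULT, evict 7, frames=[5,3,6,1] (faults so far: 6)
  step 10: ref 6 -> HIT, frames=[5,3,6,1] (faults so far: 6)
  step 11: ref 5 -> HIT, frames=[5,3,6,1] (faults so far: 6)
  step 12: ref 4 -> FAULT, evict 1, frames=[5,3,6,4] (faults so far: 7)
  step 13: ref 3 -> HIT, frames=[5,3,6,4] (faults so far: 7)
  step 14: ref 3 -> HIT, frames=[5,3,6,4] (faults so far: 7)
  step 15: ref 3 -> HIT, frames=[5,3,6,4] (faults so far: 7)
  LRU total faults: 7
--- Optimal ---
  step 0: ref 5 -> FAULT, frames=[5,-,-,-] (faults so far: 1)
  step 1: ref 2 -> FAULT, frames=[5,2,-,-] (faults so far: 2)
  step 2: ref 5 -> HIT, frames=[5,2,-,-] (faults so far: 2)
  step 3: ref 7 -> FAULT, frames=[5,2,7,-] (faults so far: 3)
  step 4: ref 1 -> FAULT, frames=[5,2,7,1] (faults so far: 4)
  step 5: ref 5 -> HIT, frames=[5,2,7,1] (faults so far: 4)
  step 6: ref 3 -> FAULT, evict 2, frames=[5,3,7,1] (faults so far: 5)
  step 7: ref 1 -> HIT, frames=[5,3,7,1] (faults so far: 5)
  step 8: ref 3 -> HIT, frames=[5,3,7,1] (faults so far: 5)
  step 9: ref 6 -> FAULT, evict 1, frames=[5,3,7,6] (faults so far: 6)
  step 10: ref 6 -> HIT, frames=[5,3,7,6] (faults so far: 6)
  step 11: ref 5 -> HIT, frames=[5,3,7,6] (faults so far: 6)
  step 12: ref 4 -> FAULT, evict 5, frames=[4,3,7,6] (faults so far: 7)
  step 13: ref 3 -> HIT, frames=[4,3,7,6] (faults so far: 7)
  step 14: ref 3 -> HIT, frames=[4,3,7,6] (faults so far: 7)
  step 15: ref 3 -> HIT, frames=[4,3,7,6] (faults so far: 7)
  Optimal total faults: 7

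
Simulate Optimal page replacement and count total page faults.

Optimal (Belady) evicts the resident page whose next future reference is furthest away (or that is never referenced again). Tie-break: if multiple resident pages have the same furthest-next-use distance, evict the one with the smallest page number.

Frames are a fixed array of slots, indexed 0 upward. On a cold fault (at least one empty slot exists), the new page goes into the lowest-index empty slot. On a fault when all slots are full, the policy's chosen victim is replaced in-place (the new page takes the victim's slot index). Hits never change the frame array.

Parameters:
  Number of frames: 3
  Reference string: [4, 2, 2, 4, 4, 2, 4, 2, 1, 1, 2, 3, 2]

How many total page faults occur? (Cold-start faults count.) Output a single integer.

Answer: 4

Derivation:
Step 0: ref 4 → FAULT, frames=[4,-,-]
Step 1: ref 2 → FAULT, frames=[4,2,-]
Step 2: ref 2 → HIT, frames=[4,2,-]
Step 3: ref 4 → HIT, frames=[4,2,-]
Step 4: ref 4 → HIT, frames=[4,2,-]
Step 5: ref 2 → HIT, frames=[4,2,-]
Step 6: ref 4 → HIT, frames=[4,2,-]
Step 7: ref 2 → HIT, frames=[4,2,-]
Step 8: ref 1 → FAULT, frames=[4,2,1]
Step 9: ref 1 → HIT, frames=[4,2,1]
Step 10: ref 2 → HIT, frames=[4,2,1]
Step 11: ref 3 → FAULT (evict 1), frames=[4,2,3]
Step 12: ref 2 → HIT, frames=[4,2,3]
Total faults: 4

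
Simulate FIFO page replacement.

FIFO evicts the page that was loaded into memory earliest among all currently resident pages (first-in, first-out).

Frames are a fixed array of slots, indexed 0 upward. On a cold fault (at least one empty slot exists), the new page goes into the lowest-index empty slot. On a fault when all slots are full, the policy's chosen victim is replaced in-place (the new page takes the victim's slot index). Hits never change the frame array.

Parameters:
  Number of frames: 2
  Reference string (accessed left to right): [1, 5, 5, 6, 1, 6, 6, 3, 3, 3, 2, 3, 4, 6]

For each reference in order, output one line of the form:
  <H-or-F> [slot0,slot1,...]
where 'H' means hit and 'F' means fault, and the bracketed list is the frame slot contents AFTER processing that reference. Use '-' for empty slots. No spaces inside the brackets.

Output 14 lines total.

F [1,-]
F [1,5]
H [1,5]
F [6,5]
F [6,1]
H [6,1]
H [6,1]
F [3,1]
H [3,1]
H [3,1]
F [3,2]
H [3,2]
F [4,2]
F [4,6]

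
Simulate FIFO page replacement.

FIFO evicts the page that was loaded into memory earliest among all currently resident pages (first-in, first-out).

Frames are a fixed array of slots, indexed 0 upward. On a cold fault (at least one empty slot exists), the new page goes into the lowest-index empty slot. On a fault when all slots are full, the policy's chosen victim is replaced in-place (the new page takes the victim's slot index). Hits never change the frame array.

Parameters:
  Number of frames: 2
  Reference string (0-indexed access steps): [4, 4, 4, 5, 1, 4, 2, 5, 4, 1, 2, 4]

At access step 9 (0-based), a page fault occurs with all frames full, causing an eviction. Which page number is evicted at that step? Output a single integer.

Answer: 5

Derivation:
Step 0: ref 4 -> FAULT, frames=[4,-]
Step 1: ref 4 -> HIT, frames=[4,-]
Step 2: ref 4 -> HIT, frames=[4,-]
Step 3: ref 5 -> FAULT, frames=[4,5]
Step 4: ref 1 -> FAULT, evict 4, frames=[1,5]
Step 5: ref 4 -> FAULT, evict 5, frames=[1,4]
Step 6: ref 2 -> FAULT, evict 1, frames=[2,4]
Step 7: ref 5 -> FAULT, evict 4, frames=[2,5]
Step 8: ref 4 -> FAULT, evict 2, frames=[4,5]
Step 9: ref 1 -> FAULT, evict 5, frames=[4,1]
At step 9: evicted page 5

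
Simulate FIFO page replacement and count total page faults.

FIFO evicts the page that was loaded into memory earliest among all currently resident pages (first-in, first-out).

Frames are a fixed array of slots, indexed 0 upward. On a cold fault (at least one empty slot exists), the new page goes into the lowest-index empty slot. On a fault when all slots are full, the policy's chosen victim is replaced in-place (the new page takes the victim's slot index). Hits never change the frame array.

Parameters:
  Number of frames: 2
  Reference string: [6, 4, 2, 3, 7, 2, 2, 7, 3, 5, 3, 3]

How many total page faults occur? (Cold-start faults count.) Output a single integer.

Answer: 8

Derivation:
Step 0: ref 6 → FAULT, frames=[6,-]
Step 1: ref 4 → FAULT, frames=[6,4]
Step 2: ref 2 → FAULT (evict 6), frames=[2,4]
Step 3: ref 3 → FAULT (evict 4), frames=[2,3]
Step 4: ref 7 → FAULT (evict 2), frames=[7,3]
Step 5: ref 2 → FAULT (evict 3), frames=[7,2]
Step 6: ref 2 → HIT, frames=[7,2]
Step 7: ref 7 → HIT, frames=[7,2]
Step 8: ref 3 → FAULT (evict 7), frames=[3,2]
Step 9: ref 5 → FAULT (evict 2), frames=[3,5]
Step 10: ref 3 → HIT, frames=[3,5]
Step 11: ref 3 → HIT, frames=[3,5]
Total faults: 8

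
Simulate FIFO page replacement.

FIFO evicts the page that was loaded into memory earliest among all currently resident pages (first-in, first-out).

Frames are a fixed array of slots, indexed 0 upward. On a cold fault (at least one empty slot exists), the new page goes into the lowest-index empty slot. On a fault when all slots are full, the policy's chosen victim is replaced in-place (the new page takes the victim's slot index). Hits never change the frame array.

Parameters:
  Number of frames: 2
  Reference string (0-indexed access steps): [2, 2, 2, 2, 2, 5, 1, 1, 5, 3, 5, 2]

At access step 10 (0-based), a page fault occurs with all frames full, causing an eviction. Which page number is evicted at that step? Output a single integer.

Answer: 1

Derivation:
Step 0: ref 2 -> FAULT, frames=[2,-]
Step 1: ref 2 -> HIT, frames=[2,-]
Step 2: ref 2 -> HIT, frames=[2,-]
Step 3: ref 2 -> HIT, frames=[2,-]
Step 4: ref 2 -> HIT, frames=[2,-]
Step 5: ref 5 -> FAULT, frames=[2,5]
Step 6: ref 1 -> FAULT, evict 2, frames=[1,5]
Step 7: ref 1 -> HIT, frames=[1,5]
Step 8: ref 5 -> HIT, frames=[1,5]
Step 9: ref 3 -> FAULT, evict 5, frames=[1,3]
Step 10: ref 5 -> FAULT, evict 1, frames=[5,3]
At step 10: evicted page 1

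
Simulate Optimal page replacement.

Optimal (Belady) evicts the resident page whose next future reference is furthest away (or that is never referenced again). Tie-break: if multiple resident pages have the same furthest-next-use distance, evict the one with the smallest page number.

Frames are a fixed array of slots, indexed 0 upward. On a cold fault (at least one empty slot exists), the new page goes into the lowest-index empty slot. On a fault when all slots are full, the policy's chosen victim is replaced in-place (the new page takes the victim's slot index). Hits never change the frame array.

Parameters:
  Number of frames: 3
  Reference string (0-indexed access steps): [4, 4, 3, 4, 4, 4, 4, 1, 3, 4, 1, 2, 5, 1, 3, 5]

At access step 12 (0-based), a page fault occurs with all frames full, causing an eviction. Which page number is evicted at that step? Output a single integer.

Step 0: ref 4 -> FAULT, frames=[4,-,-]
Step 1: ref 4 -> HIT, frames=[4,-,-]
Step 2: ref 3 -> FAULT, frames=[4,3,-]
Step 3: ref 4 -> HIT, frames=[4,3,-]
Step 4: ref 4 -> HIT, frames=[4,3,-]
Step 5: ref 4 -> HIT, frames=[4,3,-]
Step 6: ref 4 -> HIT, frames=[4,3,-]
Step 7: ref 1 -> FAULT, frames=[4,3,1]
Step 8: ref 3 -> HIT, frames=[4,3,1]
Step 9: ref 4 -> HIT, frames=[4,3,1]
Step 10: ref 1 -> HIT, frames=[4,3,1]
Step 11: ref 2 -> FAULT, evict 4, frames=[2,3,1]
Step 12: ref 5 -> FAULT, evict 2, frames=[5,3,1]
At step 12: evicted page 2

Answer: 2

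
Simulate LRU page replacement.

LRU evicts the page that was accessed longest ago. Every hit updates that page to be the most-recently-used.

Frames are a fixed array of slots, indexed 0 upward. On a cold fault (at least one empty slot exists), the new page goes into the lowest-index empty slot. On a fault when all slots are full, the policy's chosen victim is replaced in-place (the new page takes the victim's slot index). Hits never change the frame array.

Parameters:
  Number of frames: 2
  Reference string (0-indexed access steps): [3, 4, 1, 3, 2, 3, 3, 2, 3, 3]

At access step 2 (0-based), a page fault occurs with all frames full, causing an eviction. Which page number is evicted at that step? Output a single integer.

Answer: 3

Derivation:
Step 0: ref 3 -> FAULT, frames=[3,-]
Step 1: ref 4 -> FAULT, frames=[3,4]
Step 2: ref 1 -> FAULT, evict 3, frames=[1,4]
At step 2: evicted page 3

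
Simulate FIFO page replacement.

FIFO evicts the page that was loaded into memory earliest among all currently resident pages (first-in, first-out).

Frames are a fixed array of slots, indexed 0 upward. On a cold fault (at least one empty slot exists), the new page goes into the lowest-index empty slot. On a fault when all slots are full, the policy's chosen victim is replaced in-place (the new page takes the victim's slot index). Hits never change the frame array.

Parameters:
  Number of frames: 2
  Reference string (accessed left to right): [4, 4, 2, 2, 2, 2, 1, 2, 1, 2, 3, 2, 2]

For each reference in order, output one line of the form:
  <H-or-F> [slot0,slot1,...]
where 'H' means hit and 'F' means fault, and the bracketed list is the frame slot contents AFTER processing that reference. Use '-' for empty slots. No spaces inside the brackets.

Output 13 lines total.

F [4,-]
H [4,-]
F [4,2]
H [4,2]
H [4,2]
H [4,2]
F [1,2]
H [1,2]
H [1,2]
H [1,2]
F [1,3]
F [2,3]
H [2,3]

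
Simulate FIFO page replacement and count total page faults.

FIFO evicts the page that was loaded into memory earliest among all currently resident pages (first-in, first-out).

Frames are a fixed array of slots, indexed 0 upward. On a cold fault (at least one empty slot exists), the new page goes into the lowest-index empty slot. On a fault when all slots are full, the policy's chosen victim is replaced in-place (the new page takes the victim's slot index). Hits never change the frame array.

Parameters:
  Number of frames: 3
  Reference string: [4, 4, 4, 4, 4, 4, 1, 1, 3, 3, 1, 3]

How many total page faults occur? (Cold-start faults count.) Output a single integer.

Answer: 3

Derivation:
Step 0: ref 4 → FAULT, frames=[4,-,-]
Step 1: ref 4 → HIT, frames=[4,-,-]
Step 2: ref 4 → HIT, frames=[4,-,-]
Step 3: ref 4 → HIT, frames=[4,-,-]
Step 4: ref 4 → HIT, frames=[4,-,-]
Step 5: ref 4 → HIT, frames=[4,-,-]
Step 6: ref 1 → FAULT, frames=[4,1,-]
Step 7: ref 1 → HIT, frames=[4,1,-]
Step 8: ref 3 → FAULT, frames=[4,1,3]
Step 9: ref 3 → HIT, frames=[4,1,3]
Step 10: ref 1 → HIT, frames=[4,1,3]
Step 11: ref 3 → HIT, frames=[4,1,3]
Total faults: 3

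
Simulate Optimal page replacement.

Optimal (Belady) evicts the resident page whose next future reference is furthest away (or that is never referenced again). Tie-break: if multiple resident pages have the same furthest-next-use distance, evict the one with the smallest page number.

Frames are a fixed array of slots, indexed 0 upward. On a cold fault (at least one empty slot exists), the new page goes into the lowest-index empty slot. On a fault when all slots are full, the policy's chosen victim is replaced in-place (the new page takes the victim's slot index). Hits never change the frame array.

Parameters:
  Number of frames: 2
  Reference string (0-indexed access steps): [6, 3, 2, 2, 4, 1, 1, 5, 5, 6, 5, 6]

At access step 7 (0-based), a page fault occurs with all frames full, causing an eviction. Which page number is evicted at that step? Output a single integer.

Answer: 1

Derivation:
Step 0: ref 6 -> FAULT, frames=[6,-]
Step 1: ref 3 -> FAULT, frames=[6,3]
Step 2: ref 2 -> FAULT, evict 3, frames=[6,2]
Step 3: ref 2 -> HIT, frames=[6,2]
Step 4: ref 4 -> FAULT, evict 2, frames=[6,4]
Step 5: ref 1 -> FAULT, evict 4, frames=[6,1]
Step 6: ref 1 -> HIT, frames=[6,1]
Step 7: ref 5 -> FAULT, evict 1, frames=[6,5]
At step 7: evicted page 1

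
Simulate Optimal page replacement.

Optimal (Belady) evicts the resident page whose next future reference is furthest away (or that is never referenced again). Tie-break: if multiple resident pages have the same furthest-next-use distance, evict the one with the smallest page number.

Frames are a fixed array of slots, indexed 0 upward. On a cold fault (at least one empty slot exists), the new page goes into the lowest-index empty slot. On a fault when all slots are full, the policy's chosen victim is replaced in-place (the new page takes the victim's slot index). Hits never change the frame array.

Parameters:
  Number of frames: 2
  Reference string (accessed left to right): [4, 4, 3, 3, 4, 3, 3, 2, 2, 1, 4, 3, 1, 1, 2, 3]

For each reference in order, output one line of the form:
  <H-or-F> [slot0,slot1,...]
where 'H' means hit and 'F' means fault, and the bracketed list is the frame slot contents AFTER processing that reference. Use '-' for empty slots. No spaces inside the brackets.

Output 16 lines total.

F [4,-]
H [4,-]
F [4,3]
H [4,3]
H [4,3]
H [4,3]
H [4,3]
F [4,2]
H [4,2]
F [4,1]
H [4,1]
F [3,1]
H [3,1]
H [3,1]
F [3,2]
H [3,2]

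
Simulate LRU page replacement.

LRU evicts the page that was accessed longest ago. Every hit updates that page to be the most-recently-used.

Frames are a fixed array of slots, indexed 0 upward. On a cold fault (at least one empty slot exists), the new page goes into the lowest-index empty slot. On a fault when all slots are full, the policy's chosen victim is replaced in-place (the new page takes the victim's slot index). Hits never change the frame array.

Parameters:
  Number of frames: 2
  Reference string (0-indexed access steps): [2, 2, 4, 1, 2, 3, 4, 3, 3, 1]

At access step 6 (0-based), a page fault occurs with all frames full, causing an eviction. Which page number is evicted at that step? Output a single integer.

Step 0: ref 2 -> FAULT, frames=[2,-]
Step 1: ref 2 -> HIT, frames=[2,-]
Step 2: ref 4 -> FAULT, frames=[2,4]
Step 3: ref 1 -> FAULT, evict 2, frames=[1,4]
Step 4: ref 2 -> FAULT, evict 4, frames=[1,2]
Step 5: ref 3 -> FAULT, evict 1, frames=[3,2]
Step 6: ref 4 -> FAULT, evict 2, frames=[3,4]
At step 6: evicted page 2

Answer: 2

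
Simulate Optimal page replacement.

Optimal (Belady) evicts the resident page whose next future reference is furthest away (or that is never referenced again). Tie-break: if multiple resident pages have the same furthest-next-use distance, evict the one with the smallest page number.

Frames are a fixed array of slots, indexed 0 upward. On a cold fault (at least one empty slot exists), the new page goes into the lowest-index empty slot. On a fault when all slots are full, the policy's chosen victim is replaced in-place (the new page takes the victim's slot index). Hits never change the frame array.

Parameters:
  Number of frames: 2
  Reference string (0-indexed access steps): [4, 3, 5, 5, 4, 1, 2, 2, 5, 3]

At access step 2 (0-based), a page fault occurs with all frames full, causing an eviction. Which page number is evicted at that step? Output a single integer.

Answer: 3

Derivation:
Step 0: ref 4 -> FAULT, frames=[4,-]
Step 1: ref 3 -> FAULT, frames=[4,3]
Step 2: ref 5 -> FAULT, evict 3, frames=[4,5]
At step 2: evicted page 3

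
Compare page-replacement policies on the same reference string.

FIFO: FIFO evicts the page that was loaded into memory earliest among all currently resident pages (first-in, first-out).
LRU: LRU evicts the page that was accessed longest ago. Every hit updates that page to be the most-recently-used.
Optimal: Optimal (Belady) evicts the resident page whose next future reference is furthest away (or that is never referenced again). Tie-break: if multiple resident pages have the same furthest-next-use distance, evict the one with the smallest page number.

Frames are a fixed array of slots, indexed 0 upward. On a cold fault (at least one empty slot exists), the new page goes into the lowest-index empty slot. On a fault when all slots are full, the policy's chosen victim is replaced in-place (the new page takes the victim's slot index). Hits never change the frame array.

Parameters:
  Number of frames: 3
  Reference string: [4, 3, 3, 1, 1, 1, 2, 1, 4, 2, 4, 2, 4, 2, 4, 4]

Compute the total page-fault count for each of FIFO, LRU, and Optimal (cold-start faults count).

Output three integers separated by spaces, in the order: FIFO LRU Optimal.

--- FIFO ---
  step 0: ref 4 -> FAULT, frames=[4,-,-] (faults so far: 1)
  step 1: ref 3 -> FAULT, frames=[4,3,-] (faults so far: 2)
  step 2: ref 3 -> HIT, frames=[4,3,-] (faults so far: 2)
  step 3: ref 1 -> FAULT, frames=[4,3,1] (faults so far: 3)
  step 4: ref 1 -> HIT, frames=[4,3,1] (faults so far: 3)
  step 5: ref 1 -> HIT, frames=[4,3,1] (faults so far: 3)
  step 6: ref 2 -> FAULT, evict 4, frames=[2,3,1] (faults so far: 4)
  step 7: ref 1 -> HIT, frames=[2,3,1] (faults so far: 4)
  step 8: ref 4 -> FAULT, evict 3, frames=[2,4,1] (faults so far: 5)
  step 9: ref 2 -> HIT, frames=[2,4,1] (faults so far: 5)
  step 10: ref 4 -> HIT, frames=[2,4,1] (faults so far: 5)
  step 11: ref 2 -> HIT, frames=[2,4,1] (faults so far: 5)
  step 12: ref 4 -> HIT, frames=[2,4,1] (faults so far: 5)
  step 13: ref 2 -> HIT, frames=[2,4,1] (faults so far: 5)
  step 14: ref 4 -> HIT, frames=[2,4,1] (faults so far: 5)
  step 15: ref 4 -> HIT, frames=[2,4,1] (faults so far: 5)
  FIFO total faults: 5
--- LRU ---
  step 0: ref 4 -> FAULT, frames=[4,-,-] (faults so far: 1)
  step 1: ref 3 -> FAULT, frames=[4,3,-] (faults so far: 2)
  step 2: ref 3 -> HIT, frames=[4,3,-] (faults so far: 2)
  step 3: ref 1 -> FAULT, frames=[4,3,1] (faults so far: 3)
  step 4: ref 1 -> HIT, frames=[4,3,1] (faults so far: 3)
  step 5: ref 1 -> HIT, frames=[4,3,1] (faults so far: 3)
  step 6: ref 2 -> FAULT, evict 4, frames=[2,3,1] (faults so far: 4)
  step 7: ref 1 -> HIT, frames=[2,3,1] (faults so far: 4)
  step 8: ref 4 -> FAULT, evict 3, frames=[2,4,1] (faults so far: 5)
  step 9: ref 2 -> HIT, frames=[2,4,1] (faults so far: 5)
  step 10: ref 4 -> HIT, frames=[2,4,1] (faults so far: 5)
  step 11: ref 2 -> HIT, frames=[2,4,1] (faults so far: 5)
  step 12: ref 4 -> HIT, frames=[2,4,1] (faults so far: 5)
  step 13: ref 2 -> HIT, frames=[2,4,1] (faults so far: 5)
  step 14: ref 4 -> HIT, frames=[2,4,1] (faults so far: 5)
  step 15: ref 4 -> HIT, frames=[2,4,1] (faults so far: 5)
  LRU total faults: 5
--- Optimal ---
  step 0: ref 4 -> FAULT, frames=[4,-,-] (faults so far: 1)
  step 1: ref 3 -> FAULT, frames=[4,3,-] (faults so far: 2)
  step 2: ref 3 -> HIT, frames=[4,3,-] (faults so far: 2)
  step 3: ref 1 -> FAULT, frames=[4,3,1] (faults so far: 3)
  step 4: ref 1 -> HIT, frames=[4,3,1] (faults so far: 3)
  step 5: ref 1 -> HIT, frames=[4,3,1] (faults so far: 3)
  step 6: ref 2 -> FAULT, evict 3, frames=[4,2,1] (faults so far: 4)
  step 7: ref 1 -> HIT, frames=[4,2,1] (faults so far: 4)
  step 8: ref 4 -> HIT, frames=[4,2,1] (faults so far: 4)
  step 9: ref 2 -> HIT, frames=[4,2,1] (faults so far: 4)
  step 10: ref 4 -> HIT, frames=[4,2,1] (faults so far: 4)
  step 11: ref 2 -> HIT, frames=[4,2,1] (faults so far: 4)
  step 12: ref 4 -> HIT, frames=[4,2,1] (faults so far: 4)
  step 13: ref 2 -> HIT, frames=[4,2,1] (faults so far: 4)
  step 14: ref 4 -> HIT, frames=[4,2,1] (faults so far: 4)
  step 15: ref 4 -> HIT, frames=[4,2,1] (faults so far: 4)
  Optimal total faults: 4

Answer: 5 5 4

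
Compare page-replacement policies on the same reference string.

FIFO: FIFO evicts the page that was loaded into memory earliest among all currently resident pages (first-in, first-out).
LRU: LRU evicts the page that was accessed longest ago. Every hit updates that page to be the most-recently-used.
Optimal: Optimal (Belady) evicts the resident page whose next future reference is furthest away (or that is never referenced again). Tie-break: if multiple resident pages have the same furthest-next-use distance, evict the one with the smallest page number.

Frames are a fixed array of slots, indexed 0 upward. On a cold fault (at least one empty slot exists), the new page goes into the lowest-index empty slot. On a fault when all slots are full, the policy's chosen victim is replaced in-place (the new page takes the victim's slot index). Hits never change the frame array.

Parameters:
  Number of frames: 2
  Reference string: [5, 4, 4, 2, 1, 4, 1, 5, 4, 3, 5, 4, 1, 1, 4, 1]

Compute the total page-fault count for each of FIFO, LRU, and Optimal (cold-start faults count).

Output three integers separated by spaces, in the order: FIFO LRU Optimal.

Answer: 9 11 8

Derivation:
--- FIFO ---
  step 0: ref 5 -> FAULT, frames=[5,-] (faults so far: 1)
  step 1: ref 4 -> FAULT, frames=[5,4] (faults so far: 2)
  step 2: ref 4 -> HIT, frames=[5,4] (faults so far: 2)
  step 3: ref 2 -> FAULT, evict 5, frames=[2,4] (faults so far: 3)
  step 4: ref 1 -> FAULT, evict 4, frames=[2,1] (faults so far: 4)
  step 5: ref 4 -> FAULT, evict 2, frames=[4,1] (faults so far: 5)
  step 6: ref 1 -> HIT, frames=[4,1] (faults so far: 5)
  step 7: ref 5 -> FAULT, evict 1, frames=[4,5] (faults so far: 6)
  step 8: ref 4 -> HIT, frames=[4,5] (faults so far: 6)
  step 9: ref 3 -> FAULT, evict 4, frames=[3,5] (faults so far: 7)
  step 10: ref 5 -> HIT, frames=[3,5] (faults so far: 7)
  step 11: ref 4 -> FAULT, evict 5, frames=[3,4] (faults so far: 8)
  step 12: ref 1 -> FAULT, evict 3, frames=[1,4] (faults so far: 9)
  step 13: ref 1 -> HIT, frames=[1,4] (faults so far: 9)
  step 14: ref 4 -> HIT, frames=[1,4] (faults so far: 9)
  step 15: ref 1 -> HIT, frames=[1,4] (faults so far: 9)
  FIFO total faults: 9
--- LRU ---
  step 0: ref 5 -> FAULT, frames=[5,-] (faults so far: 1)
  step 1: ref 4 -> FAULT, frames=[5,4] (faults so far: 2)
  step 2: ref 4 -> HIT, frames=[5,4] (faults so far: 2)
  step 3: ref 2 -> FAULT, evict 5, frames=[2,4] (faults so far: 3)
  step 4: ref 1 -> FAULT, evict 4, frames=[2,1] (faults so far: 4)
  step 5: ref 4 -> FAULT, evict 2, frames=[4,1] (faults so far: 5)
  step 6: ref 1 -> HIT, frames=[4,1] (faults so far: 5)
  step 7: ref 5 -> FAULT, evict 4, frames=[5,1] (faults so far: 6)
  step 8: ref 4 -> FAULT, evict 1, frames=[5,4] (faults so far: 7)
  step 9: ref 3 -> FAULT, evict 5, frames=[3,4] (faults so far: 8)
  step 10: ref 5 -> FAULT, evict 4, frames=[3,5] (faults so far: 9)
  step 11: ref 4 -> FAULT, evict 3, frames=[4,5] (faults so far: 10)
  step 12: ref 1 -> FAULT, evict 5, frames=[4,1] (faults so far: 11)
  step 13: ref 1 -> HIT, frames=[4,1] (faults so far: 11)
  step 14: ref 4 -> HIT, frames=[4,1] (faults so far: 11)
  step 15: ref 1 -> HIT, frames=[4,1] (faults so far: 11)
  LRU total faults: 11
--- Optimal ---
  step 0: ref 5 -> FAULT, frames=[5,-] (faults so far: 1)
  step 1: ref 4 -> FAULT, frames=[5,4] (faults so far: 2)
  step 2: ref 4 -> HIT, frames=[5,4] (faults so far: 2)
  step 3: ref 2 -> FAULT, evict 5, frames=[2,4] (faults so far: 3)
  step 4: ref 1 -> FAULT, evict 2, frames=[1,4] (faults so far: 4)
  step 5: ref 4 -> HIT, frames=[1,4] (faults so far: 4)
  step 6: ref 1 -> HIT, frames=[1,4] (faults so far: 4)
  step 7: ref 5 -> FAULT, evict 1, frames=[5,4] (faults so far: 5)
  step 8: ref 4 -> HIT, frames=[5,4] (faults so far: 5)
  step 9: ref 3 -> FAULT, evict 4, frames=[5,3] (faults so far: 6)
  step 10: ref 5 -> HIT, frames=[5,3] (faults so far: 6)
  step 11: ref 4 -> FAULT, evict 3, frames=[5,4] (faults so far: 7)
  step 12: ref 1 -> FAULT, evict 5, frames=[1,4] (faults so far: 8)
  step 13: ref 1 -> HIT, frames=[1,4] (faults so far: 8)
  step 14: ref 4 -> HIT, frames=[1,4] (faults so far: 8)
  step 15: ref 1 -> HIT, frames=[1,4] (faults so far: 8)
  Optimal total faults: 8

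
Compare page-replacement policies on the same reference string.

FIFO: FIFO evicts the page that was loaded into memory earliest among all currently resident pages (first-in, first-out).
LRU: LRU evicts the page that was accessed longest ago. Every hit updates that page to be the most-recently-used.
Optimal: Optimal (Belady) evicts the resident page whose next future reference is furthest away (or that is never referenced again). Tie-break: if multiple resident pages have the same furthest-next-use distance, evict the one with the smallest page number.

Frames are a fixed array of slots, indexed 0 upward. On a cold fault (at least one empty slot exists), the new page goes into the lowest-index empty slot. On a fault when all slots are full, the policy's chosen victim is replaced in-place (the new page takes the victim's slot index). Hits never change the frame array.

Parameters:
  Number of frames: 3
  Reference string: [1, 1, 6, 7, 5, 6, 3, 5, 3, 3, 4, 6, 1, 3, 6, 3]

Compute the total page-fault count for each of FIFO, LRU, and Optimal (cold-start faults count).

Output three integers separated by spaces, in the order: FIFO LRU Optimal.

Answer: 9 9 7

Derivation:
--- FIFO ---
  step 0: ref 1 -> FAULT, frames=[1,-,-] (faults so far: 1)
  step 1: ref 1 -> HIT, frames=[1,-,-] (faults so far: 1)
  step 2: ref 6 -> FAULT, frames=[1,6,-] (faults so far: 2)
  step 3: ref 7 -> FAULT, frames=[1,6,7] (faults so far: 3)
  step 4: ref 5 -> FAULT, evict 1, frames=[5,6,7] (faults so far: 4)
  step 5: ref 6 -> HIT, frames=[5,6,7] (faults so far: 4)
  step 6: ref 3 -> FAULT, evict 6, frames=[5,3,7] (faults so far: 5)
  step 7: ref 5 -> HIT, frames=[5,3,7] (faults so far: 5)
  step 8: ref 3 -> HIT, frames=[5,3,7] (faults so far: 5)
  step 9: ref 3 -> HIT, frames=[5,3,7] (faults so far: 5)
  step 10: ref 4 -> FAULT, evict 7, frames=[5,3,4] (faults so far: 6)
  step 11: ref 6 -> FAULT, evict 5, frames=[6,3,4] (faults so far: 7)
  step 12: ref 1 -> FAULT, evict 3, frames=[6,1,4] (faults so far: 8)
  step 13: ref 3 -> FAULT, evict 4, frames=[6,1,3] (faults so far: 9)
  step 14: ref 6 -> HIT, frames=[6,1,3] (faults so far: 9)
  step 15: ref 3 -> HIT, frames=[6,1,3] (faults so far: 9)
  FIFO total faults: 9
--- LRU ---
  step 0: ref 1 -> FAULT, frames=[1,-,-] (faults so far: 1)
  step 1: ref 1 -> HIT, frames=[1,-,-] (faults so far: 1)
  step 2: ref 6 -> FAULT, frames=[1,6,-] (faults so far: 2)
  step 3: ref 7 -> FAULT, frames=[1,6,7] (faults so far: 3)
  step 4: ref 5 -> FAULT, evict 1, frames=[5,6,7] (faults so far: 4)
  step 5: ref 6 -> HIT, frames=[5,6,7] (faults so far: 4)
  step 6: ref 3 -> FAULT, evict 7, frames=[5,6,3] (faults so far: 5)
  step 7: ref 5 -> HIT, frames=[5,6,3] (faults so far: 5)
  step 8: ref 3 -> HIT, frames=[5,6,3] (faults so far: 5)
  step 9: ref 3 -> HIT, frames=[5,6,3] (faults so far: 5)
  step 10: ref 4 -> FAULT, evict 6, frames=[5,4,3] (faults so far: 6)
  step 11: ref 6 -> FAULT, evict 5, frames=[6,4,3] (faults so far: 7)
  step 12: ref 1 -> FAULT, evict 3, frames=[6,4,1] (faults so far: 8)
  step 13: ref 3 -> FAULT, evict 4, frames=[6,3,1] (faults so far: 9)
  step 14: ref 6 -> HIT, frames=[6,3,1] (faults so far: 9)
  step 15: ref 3 -> HIT, frames=[6,3,1] (faults so far: 9)
  LRU total faults: 9
--- Optimal ---
  step 0: ref 1 -> FAULT, frames=[1,-,-] (faults so far: 1)
  step 1: ref 1 -> HIT, frames=[1,-,-] (faults so far: 1)
  step 2: ref 6 -> FAULT, frames=[1,6,-] (faults so far: 2)
  step 3: ref 7 -> FAULT, frames=[1,6,7] (faults so far: 3)
  step 4: ref 5 -> FAULT, evict 7, frames=[1,6,5] (faults so far: 4)
  step 5: ref 6 -> HIT, frames=[1,6,5] (faults so far: 4)
  step 6: ref 3 -> FAULT, evict 1, frames=[3,6,5] (faults so far: 5)
  step 7: ref 5 -> HIT, frames=[3,6,5] (faults so far: 5)
  step 8: ref 3 -> HIT, frames=[3,6,5] (faults so far: 5)
  step 9: ref 3 -> HIT, frames=[3,6,5] (faults so far: 5)
  step 10: ref 4 -> FAULT, evict 5, frames=[3,6,4] (faults so far: 6)
  step 11: ref 6 -> HIT, frames=[3,6,4] (faults so far: 6)
  step 12: ref 1 -> FAULT, evict 4, frames=[3,6,1] (faults so far: 7)
  step 13: ref 3 -> HIT, frames=[3,6,1] (faults so far: 7)
  step 14: ref 6 -> HIT, frames=[3,6,1] (faults so far: 7)
  step 15: ref 3 -> HIT, frames=[3,6,1] (faults so far: 7)
  Optimal total faults: 7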